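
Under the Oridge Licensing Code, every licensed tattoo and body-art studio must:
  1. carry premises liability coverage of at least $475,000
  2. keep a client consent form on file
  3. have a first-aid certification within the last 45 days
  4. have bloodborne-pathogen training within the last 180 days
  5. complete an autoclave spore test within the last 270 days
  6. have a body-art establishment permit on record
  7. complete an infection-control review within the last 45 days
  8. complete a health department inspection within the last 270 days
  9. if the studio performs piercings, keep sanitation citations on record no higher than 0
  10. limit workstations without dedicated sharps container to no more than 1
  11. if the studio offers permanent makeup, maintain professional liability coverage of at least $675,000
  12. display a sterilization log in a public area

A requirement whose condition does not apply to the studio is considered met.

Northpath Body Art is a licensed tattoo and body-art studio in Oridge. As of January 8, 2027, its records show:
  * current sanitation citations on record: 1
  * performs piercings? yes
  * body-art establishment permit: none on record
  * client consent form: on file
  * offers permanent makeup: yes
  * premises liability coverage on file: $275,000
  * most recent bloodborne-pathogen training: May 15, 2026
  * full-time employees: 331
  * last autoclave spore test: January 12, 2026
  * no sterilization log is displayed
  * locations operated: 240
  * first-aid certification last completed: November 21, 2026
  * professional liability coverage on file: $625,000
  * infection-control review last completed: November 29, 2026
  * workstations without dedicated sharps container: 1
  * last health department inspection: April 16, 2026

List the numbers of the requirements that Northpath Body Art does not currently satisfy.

1. premises liability coverage $275,000 < $475,000 → not met
2. client consent form present → met
3. first-aid certification 48 days ago vs limit 45 → not met
4. bloodborne-pathogen training 238 days ago vs limit 180 → not met
5. autoclave spore test 361 days ago vs limit 270 → not met
6. body-art establishment permit absent → not met
7. infection-control review 40 days ago vs limit 45 → met
8. health department inspection 267 days ago vs limit 270 → met
9. condition 'performs piercings' holds; sanitation citations on record 1 > 0 → not met
10. workstations without dedicated sharps container 1 ≤ 1 → met
11. condition 'offers permanent makeup' holds; professional liability coverage $625,000 < $675,000 → not met
12. sterilization log absent → not met
Not met: 1, 3, 4, 5, 6, 9, 11, 12

1, 3, 4, 5, 6, 9, 11, 12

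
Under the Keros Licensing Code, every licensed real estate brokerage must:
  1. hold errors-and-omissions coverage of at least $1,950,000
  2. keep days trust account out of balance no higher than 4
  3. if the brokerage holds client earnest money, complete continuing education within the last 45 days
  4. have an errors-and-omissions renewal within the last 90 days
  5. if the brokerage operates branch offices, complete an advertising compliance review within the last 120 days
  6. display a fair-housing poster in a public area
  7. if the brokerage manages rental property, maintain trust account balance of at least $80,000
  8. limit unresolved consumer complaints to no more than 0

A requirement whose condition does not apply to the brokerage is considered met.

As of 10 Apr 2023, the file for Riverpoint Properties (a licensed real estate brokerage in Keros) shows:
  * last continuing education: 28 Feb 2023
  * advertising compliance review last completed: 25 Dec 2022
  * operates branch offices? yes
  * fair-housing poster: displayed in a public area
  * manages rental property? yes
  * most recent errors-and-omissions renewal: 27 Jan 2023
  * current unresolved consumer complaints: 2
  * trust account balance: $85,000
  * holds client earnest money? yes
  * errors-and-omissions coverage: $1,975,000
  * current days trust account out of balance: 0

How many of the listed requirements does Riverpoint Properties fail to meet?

1

1. errors-and-omissions coverage $1,975,000 ≥ $1,950,000 → met
2. days trust account out of balance 0 ≤ 4 → met
3. condition 'holds client earnest money' holds; continuing education 41 days ago vs limit 45 → met
4. errors-and-omissions renewal 73 days ago vs limit 90 → met
5. condition 'operates branch offices' holds; advertising compliance review 106 days ago vs limit 120 → met
6. fair-housing poster present → met
7. condition 'manages rental property' holds; trust account balance $85,000 ≥ $80,000 → met
8. unresolved consumer complaints 2 > 0 → not met
Not met: 1 of 8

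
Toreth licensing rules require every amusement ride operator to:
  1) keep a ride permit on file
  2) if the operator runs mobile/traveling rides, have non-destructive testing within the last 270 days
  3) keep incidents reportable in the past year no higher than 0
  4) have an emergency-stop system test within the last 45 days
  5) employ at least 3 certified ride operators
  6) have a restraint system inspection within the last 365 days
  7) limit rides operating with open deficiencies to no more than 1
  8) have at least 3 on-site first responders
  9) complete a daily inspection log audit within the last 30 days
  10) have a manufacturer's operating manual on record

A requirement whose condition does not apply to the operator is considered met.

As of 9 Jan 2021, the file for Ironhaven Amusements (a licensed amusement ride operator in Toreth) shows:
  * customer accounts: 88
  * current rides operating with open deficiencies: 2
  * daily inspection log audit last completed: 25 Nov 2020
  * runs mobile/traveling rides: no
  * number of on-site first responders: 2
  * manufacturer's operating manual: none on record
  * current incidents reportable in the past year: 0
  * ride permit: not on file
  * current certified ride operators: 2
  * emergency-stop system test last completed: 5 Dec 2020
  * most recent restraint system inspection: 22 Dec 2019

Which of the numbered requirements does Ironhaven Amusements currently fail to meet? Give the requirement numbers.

1, 5, 6, 7, 8, 9, 10

1. ride permit absent → not met
2. condition 'runs mobile/traveling rides' does not hold → requirement n/a → met
3. incidents reportable in the past year 0 ≤ 0 → met
4. emergency-stop system test 35 days ago vs limit 45 → met
5. certified ride operators 2 < 3 → not met
6. restraint system inspection 384 days ago vs limit 365 → not met
7. rides operating with open deficiencies 2 > 1 → not met
8. on-site first responders 2 < 3 → not met
9. daily inspection log audit 45 days ago vs limit 30 → not met
10. manufacturer's operating manual absent → not met
Not met: 1, 5, 6, 7, 8, 9, 10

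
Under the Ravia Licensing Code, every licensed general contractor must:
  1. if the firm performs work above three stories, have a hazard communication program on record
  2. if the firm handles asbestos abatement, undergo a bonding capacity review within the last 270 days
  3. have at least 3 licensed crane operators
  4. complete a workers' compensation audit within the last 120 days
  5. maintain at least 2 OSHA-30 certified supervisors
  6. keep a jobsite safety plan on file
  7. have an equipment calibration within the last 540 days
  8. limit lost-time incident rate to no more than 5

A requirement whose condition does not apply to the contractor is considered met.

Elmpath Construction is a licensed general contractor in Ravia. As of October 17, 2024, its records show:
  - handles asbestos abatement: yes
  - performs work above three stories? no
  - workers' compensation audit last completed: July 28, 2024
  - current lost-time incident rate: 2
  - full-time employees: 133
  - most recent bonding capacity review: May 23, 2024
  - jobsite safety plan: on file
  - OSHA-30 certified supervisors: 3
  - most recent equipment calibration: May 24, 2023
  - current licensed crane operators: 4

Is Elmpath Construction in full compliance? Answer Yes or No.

1. condition 'performs work above three stories' does not hold → requirement n/a → met
2. condition 'handles asbestos abatement' holds; bonding capacity review 147 days ago vs limit 270 → met
3. licensed crane operators 4 ≥ 3 → met
4. workers' compensation audit 81 days ago vs limit 120 → met
5. OSHA-30 certified supervisors 3 ≥ 2 → met
6. jobsite safety plan present → met
7. equipment calibration 512 days ago vs limit 540 → met
8. lost-time incident rate 2 ≤ 5 → met
All met.

Yes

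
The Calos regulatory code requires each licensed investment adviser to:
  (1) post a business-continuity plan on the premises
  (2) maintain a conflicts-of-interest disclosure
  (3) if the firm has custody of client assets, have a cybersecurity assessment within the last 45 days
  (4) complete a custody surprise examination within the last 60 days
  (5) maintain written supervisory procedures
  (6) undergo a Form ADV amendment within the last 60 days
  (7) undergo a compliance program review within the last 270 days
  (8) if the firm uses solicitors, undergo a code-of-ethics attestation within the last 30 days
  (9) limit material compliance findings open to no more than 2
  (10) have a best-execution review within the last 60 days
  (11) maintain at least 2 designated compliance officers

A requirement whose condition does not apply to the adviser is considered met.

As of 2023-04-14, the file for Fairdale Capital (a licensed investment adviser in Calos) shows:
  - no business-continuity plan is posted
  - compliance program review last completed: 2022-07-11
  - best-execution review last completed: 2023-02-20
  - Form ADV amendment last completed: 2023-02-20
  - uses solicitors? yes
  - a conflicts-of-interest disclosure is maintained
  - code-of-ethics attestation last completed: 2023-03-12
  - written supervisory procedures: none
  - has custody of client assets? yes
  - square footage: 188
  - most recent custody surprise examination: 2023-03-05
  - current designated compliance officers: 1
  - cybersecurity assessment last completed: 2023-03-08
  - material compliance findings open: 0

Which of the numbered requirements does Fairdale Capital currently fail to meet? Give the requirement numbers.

1, 5, 7, 8, 11

1. business-continuity plan absent → not met
2. conflicts-of-interest disclosure present → met
3. condition 'has custody of client assets' holds; cybersecurity assessment 37 days ago vs limit 45 → met
4. custody surprise examination 40 days ago vs limit 60 → met
5. written supervisory procedures absent → not met
6. Form ADV amendment 53 days ago vs limit 60 → met
7. compliance program review 277 days ago vs limit 270 → not met
8. condition 'uses solicitors' holds; code-of-ethics attestation 33 days ago vs limit 30 → not met
9. material compliance findings open 0 ≤ 2 → met
10. best-execution review 53 days ago vs limit 60 → met
11. designated compliance officers 1 < 2 → not met
Not met: 1, 5, 7, 8, 11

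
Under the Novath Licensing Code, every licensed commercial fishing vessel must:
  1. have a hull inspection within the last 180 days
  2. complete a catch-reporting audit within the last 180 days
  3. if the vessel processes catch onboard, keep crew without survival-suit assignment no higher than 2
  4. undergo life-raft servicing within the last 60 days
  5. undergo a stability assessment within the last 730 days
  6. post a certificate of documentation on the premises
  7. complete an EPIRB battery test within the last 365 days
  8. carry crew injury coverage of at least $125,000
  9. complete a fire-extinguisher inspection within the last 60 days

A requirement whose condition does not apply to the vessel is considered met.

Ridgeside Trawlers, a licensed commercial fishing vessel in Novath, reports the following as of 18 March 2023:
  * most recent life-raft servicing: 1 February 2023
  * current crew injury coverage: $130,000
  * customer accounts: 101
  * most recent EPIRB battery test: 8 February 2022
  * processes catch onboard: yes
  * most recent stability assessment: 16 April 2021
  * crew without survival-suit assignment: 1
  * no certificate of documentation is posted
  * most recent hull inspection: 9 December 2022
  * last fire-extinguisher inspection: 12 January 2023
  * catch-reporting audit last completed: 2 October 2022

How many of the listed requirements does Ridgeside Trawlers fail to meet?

3

1. hull inspection 99 days ago vs limit 180 → met
2. catch-reporting audit 167 days ago vs limit 180 → met
3. condition 'processes catch onboard' holds; crew without survival-suit assignment 1 ≤ 2 → met
4. life-raft servicing 45 days ago vs limit 60 → met
5. stability assessment 701 days ago vs limit 730 → met
6. certificate of documentation absent → not met
7. EPIRB battery test 403 days ago vs limit 365 → not met
8. crew injury coverage $130,000 ≥ $125,000 → met
9. fire-extinguisher inspection 65 days ago vs limit 60 → not met
Not met: 3 of 9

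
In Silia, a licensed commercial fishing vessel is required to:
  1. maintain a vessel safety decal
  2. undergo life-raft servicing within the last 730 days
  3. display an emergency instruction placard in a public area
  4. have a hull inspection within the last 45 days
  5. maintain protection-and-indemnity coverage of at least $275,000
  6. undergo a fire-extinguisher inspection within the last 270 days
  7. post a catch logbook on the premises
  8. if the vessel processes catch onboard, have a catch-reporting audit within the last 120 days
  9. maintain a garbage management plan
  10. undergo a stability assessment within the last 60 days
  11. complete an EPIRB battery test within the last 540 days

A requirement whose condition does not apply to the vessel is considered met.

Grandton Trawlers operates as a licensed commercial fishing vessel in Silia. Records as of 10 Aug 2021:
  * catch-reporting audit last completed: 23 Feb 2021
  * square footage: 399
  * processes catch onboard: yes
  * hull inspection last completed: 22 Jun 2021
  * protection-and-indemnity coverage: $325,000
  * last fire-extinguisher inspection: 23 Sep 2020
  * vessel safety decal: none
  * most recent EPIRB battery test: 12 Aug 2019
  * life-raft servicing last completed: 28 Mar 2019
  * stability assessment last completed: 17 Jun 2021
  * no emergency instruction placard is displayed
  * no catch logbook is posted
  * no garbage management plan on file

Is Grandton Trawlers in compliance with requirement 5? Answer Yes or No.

5. protection-and-indemnity coverage $325,000 ≥ $275,000 → met

Yes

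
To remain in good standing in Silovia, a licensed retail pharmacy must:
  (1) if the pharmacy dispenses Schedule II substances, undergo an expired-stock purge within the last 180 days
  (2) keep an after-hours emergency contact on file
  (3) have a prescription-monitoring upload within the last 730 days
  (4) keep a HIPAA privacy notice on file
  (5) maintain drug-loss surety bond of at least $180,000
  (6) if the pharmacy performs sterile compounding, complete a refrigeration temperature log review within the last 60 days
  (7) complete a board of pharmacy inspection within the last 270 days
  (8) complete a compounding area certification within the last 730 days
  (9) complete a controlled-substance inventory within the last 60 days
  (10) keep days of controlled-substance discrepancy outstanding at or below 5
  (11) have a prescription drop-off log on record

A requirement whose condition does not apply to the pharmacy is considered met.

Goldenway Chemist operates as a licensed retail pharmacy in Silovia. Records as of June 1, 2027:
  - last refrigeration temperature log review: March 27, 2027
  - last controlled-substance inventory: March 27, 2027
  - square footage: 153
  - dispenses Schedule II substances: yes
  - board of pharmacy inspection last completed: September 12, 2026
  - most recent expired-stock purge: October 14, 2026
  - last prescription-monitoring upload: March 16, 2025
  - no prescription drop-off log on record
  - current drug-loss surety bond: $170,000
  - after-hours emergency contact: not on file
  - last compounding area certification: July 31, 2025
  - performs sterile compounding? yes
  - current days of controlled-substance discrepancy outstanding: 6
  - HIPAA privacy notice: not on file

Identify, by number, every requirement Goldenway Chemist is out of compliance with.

1. condition 'dispenses Schedule II substances' holds; expired-stock purge 230 days ago vs limit 180 → not met
2. after-hours emergency contact absent → not met
3. prescription-monitoring upload 807 days ago vs limit 730 → not met
4. HIPAA privacy notice absent → not met
5. drug-loss surety bond $170,000 < $180,000 → not met
6. condition 'performs sterile compounding' holds; refrigeration temperature log review 66 days ago vs limit 60 → not met
7. board of pharmacy inspection 262 days ago vs limit 270 → met
8. compounding area certification 670 days ago vs limit 730 → met
9. controlled-substance inventory 66 days ago vs limit 60 → not met
10. days of controlled-substance discrepancy outstanding 6 > 5 → not met
11. prescription drop-off log absent → not met
Not met: 1, 2, 3, 4, 5, 6, 9, 10, 11

1, 2, 3, 4, 5, 6, 9, 10, 11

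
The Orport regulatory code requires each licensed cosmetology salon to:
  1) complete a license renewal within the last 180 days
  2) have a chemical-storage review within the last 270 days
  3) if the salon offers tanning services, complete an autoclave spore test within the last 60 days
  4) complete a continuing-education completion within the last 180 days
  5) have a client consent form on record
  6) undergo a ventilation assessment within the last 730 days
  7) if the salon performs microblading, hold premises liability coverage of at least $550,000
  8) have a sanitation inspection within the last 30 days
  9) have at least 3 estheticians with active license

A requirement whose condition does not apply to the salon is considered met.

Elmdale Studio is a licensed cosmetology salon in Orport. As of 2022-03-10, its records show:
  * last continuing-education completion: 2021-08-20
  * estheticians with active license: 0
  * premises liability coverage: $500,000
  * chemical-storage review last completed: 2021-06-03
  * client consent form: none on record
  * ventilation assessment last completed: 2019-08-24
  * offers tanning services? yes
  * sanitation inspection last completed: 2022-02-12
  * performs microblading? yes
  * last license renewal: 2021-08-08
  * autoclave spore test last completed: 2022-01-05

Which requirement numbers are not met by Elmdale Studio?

1. license renewal 214 days ago vs limit 180 → not met
2. chemical-storage review 280 days ago vs limit 270 → not met
3. condition 'offers tanning services' holds; autoclave spore test 64 days ago vs limit 60 → not met
4. continuing-education completion 202 days ago vs limit 180 → not met
5. client consent form absent → not met
6. ventilation assessment 929 days ago vs limit 730 → not met
7. condition 'performs microblading' holds; premises liability coverage $500,000 < $550,000 → not met
8. sanitation inspection 26 days ago vs limit 30 → met
9. estheticians with active license 0 < 3 → not met
Not met: 1, 2, 3, 4, 5, 6, 7, 9

1, 2, 3, 4, 5, 6, 7, 9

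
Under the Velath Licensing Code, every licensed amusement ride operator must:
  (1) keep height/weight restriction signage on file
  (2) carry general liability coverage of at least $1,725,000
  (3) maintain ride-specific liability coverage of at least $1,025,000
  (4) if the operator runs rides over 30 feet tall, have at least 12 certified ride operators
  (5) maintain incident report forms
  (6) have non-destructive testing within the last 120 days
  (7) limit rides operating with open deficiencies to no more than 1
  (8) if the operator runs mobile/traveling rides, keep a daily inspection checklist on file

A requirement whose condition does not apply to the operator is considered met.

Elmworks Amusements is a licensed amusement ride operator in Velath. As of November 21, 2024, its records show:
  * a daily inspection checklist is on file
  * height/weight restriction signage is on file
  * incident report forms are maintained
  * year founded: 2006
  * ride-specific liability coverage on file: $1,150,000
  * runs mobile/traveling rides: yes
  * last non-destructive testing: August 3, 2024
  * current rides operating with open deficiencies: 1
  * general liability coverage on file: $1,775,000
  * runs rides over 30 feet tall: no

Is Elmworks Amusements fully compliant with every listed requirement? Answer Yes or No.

1. height/weight restriction signage present → met
2. general liability coverage $1,775,000 ≥ $1,725,000 → met
3. ride-specific liability coverage $1,150,000 ≥ $1,025,000 → met
4. condition 'runs rides over 30 feet tall' does not hold → requirement n/a → met
5. incident report forms present → met
6. non-destructive testing 110 days ago vs limit 120 → met
7. rides operating with open deficiencies 1 ≤ 1 → met
8. condition 'runs mobile/traveling rides' holds; daily inspection checklist present → met
All met.

Yes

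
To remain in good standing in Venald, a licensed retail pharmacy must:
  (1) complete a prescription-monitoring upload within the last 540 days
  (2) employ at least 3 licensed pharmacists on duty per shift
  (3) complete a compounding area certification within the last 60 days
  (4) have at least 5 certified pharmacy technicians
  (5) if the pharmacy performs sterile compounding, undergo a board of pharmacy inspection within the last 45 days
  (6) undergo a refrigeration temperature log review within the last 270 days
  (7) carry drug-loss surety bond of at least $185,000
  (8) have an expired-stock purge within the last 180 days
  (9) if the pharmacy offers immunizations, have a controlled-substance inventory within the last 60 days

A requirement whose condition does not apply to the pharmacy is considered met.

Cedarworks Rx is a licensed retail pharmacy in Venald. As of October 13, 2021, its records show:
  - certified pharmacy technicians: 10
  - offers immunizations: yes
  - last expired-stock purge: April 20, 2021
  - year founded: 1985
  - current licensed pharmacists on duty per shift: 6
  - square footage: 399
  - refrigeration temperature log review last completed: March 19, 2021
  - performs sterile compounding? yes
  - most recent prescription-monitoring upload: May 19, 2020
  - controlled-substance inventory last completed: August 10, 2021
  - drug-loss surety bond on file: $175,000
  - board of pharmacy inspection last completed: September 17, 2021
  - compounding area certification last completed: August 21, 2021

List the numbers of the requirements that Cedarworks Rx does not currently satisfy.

7, 9

1. prescription-monitoring upload 512 days ago vs limit 540 → met
2. licensed pharmacists on duty per shift 6 ≥ 3 → met
3. compounding area certification 53 days ago vs limit 60 → met
4. certified pharmacy technicians 10 ≥ 5 → met
5. condition 'performs sterile compounding' holds; board of pharmacy inspection 26 days ago vs limit 45 → met
6. refrigeration temperature log review 208 days ago vs limit 270 → met
7. drug-loss surety bond $175,000 < $185,000 → not met
8. expired-stock purge 176 days ago vs limit 180 → met
9. condition 'offers immunizations' holds; controlled-substance inventory 64 days ago vs limit 60 → not met
Not met: 7, 9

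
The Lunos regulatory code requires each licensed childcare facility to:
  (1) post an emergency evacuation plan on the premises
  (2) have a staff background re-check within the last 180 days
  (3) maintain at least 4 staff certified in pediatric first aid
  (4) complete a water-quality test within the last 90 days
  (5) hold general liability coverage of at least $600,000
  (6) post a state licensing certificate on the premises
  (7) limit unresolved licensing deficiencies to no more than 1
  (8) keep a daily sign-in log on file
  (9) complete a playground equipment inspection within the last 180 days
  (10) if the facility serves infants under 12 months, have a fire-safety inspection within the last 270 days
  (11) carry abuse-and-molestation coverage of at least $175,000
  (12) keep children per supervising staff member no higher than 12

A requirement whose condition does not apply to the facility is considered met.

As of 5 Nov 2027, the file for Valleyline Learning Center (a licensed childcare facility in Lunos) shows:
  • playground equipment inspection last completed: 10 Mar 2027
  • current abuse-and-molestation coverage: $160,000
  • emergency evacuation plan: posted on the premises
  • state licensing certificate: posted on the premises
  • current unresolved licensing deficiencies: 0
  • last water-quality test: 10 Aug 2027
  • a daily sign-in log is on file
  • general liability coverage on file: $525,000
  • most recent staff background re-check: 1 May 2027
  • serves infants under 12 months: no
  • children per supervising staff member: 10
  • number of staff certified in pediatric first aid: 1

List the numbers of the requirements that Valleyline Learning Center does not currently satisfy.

1. emergency evacuation plan present → met
2. staff background re-check 188 days ago vs limit 180 → not met
3. staff certified in pediatric first aid 1 < 4 → not met
4. water-quality test 87 days ago vs limit 90 → met
5. general liability coverage $525,000 < $600,000 → not met
6. state licensing certificate present → met
7. unresolved licensing deficiencies 0 ≤ 1 → met
8. daily sign-in log present → met
9. playground equipment inspection 240 days ago vs limit 180 → not met
10. condition 'serves infants under 12 months' does not hold → requirement n/a → met
11. abuse-and-molestation coverage $160,000 < $175,000 → not met
12. children per supervising staff member 10 ≤ 12 → met
Not met: 2, 3, 5, 9, 11

2, 3, 5, 9, 11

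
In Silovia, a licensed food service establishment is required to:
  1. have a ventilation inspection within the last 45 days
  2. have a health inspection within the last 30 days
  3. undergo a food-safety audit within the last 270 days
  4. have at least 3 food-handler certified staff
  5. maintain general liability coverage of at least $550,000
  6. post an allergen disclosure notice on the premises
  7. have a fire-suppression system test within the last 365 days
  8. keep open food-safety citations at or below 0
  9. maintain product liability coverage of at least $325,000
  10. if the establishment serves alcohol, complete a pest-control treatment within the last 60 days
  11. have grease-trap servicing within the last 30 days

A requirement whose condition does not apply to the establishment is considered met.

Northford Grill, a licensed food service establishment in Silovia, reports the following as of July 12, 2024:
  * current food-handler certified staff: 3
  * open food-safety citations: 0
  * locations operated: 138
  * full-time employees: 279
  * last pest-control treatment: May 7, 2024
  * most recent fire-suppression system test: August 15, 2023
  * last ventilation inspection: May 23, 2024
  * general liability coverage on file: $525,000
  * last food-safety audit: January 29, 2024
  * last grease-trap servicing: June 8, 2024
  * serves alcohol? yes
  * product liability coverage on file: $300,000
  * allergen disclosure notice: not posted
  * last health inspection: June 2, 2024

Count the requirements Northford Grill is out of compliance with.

7

1. ventilation inspection 50 days ago vs limit 45 → not met
2. health inspection 40 days ago vs limit 30 → not met
3. food-safety audit 165 days ago vs limit 270 → met
4. food-handler certified staff 3 ≥ 3 → met
5. general liability coverage $525,000 < $550,000 → not met
6. allergen disclosure notice absent → not met
7. fire-suppression system test 332 days ago vs limit 365 → met
8. open food-safety citations 0 ≤ 0 → met
9. product liability coverage $300,000 < $325,000 → not met
10. condition 'serves alcohol' holds; pest-control treatment 66 days ago vs limit 60 → not met
11. grease-trap servicing 34 days ago vs limit 30 → not met
Not met: 7 of 11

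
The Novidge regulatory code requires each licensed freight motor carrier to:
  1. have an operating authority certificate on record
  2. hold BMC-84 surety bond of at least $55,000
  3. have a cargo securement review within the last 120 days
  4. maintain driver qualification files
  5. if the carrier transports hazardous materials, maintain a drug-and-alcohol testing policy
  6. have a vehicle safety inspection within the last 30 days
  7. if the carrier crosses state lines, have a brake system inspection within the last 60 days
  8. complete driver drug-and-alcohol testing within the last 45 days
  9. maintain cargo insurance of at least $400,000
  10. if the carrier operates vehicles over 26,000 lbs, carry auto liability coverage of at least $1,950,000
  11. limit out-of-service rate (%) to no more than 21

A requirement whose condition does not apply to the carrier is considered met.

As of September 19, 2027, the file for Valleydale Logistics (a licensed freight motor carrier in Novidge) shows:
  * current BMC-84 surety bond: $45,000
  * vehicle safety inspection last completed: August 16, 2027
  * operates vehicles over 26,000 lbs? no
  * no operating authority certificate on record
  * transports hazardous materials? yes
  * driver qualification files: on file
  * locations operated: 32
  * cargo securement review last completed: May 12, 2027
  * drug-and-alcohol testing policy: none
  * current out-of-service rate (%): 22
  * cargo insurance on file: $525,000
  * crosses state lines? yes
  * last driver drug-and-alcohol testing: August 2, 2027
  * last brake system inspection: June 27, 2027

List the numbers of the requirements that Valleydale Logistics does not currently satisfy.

1, 2, 3, 5, 6, 7, 8, 11

1. operating authority certificate absent → not met
2. BMC-84 surety bond $45,000 < $55,000 → not met
3. cargo securement review 130 days ago vs limit 120 → not met
4. driver qualification files present → met
5. condition 'transports hazardous materials' holds; drug-and-alcohol testing policy absent → not met
6. vehicle safety inspection 34 days ago vs limit 30 → not met
7. condition 'crosses state lines' holds; brake system inspection 84 days ago vs limit 60 → not met
8. driver drug-and-alcohol testing 48 days ago vs limit 45 → not met
9. cargo insurance $525,000 ≥ $400,000 → met
10. condition 'operates vehicles over 26,000 lbs' does not hold → requirement n/a → met
11. out-of-service rate (%) 22 > 21 → not met
Not met: 1, 2, 3, 5, 6, 7, 8, 11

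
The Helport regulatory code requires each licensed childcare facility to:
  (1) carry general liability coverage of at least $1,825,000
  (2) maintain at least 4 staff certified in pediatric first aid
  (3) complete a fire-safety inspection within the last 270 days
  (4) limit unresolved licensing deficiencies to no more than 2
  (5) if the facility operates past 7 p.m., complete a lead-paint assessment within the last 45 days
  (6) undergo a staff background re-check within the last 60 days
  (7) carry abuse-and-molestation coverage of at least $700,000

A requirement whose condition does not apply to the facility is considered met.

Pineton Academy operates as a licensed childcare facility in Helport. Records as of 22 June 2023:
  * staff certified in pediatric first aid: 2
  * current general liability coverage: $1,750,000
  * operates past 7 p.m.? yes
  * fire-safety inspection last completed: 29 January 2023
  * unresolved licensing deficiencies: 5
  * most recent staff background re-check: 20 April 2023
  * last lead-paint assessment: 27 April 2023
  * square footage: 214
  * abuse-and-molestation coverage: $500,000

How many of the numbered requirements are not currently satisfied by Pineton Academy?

1. general liability coverage $1,750,000 < $1,825,000 → not met
2. staff certified in pediatric first aid 2 < 4 → not met
3. fire-safety inspection 144 days ago vs limit 270 → met
4. unresolved licensing deficiencies 5 > 2 → not met
5. condition 'operates past 7 p.m.' holds; lead-paint assessment 56 days ago vs limit 45 → not met
6. staff background re-check 63 days ago vs limit 60 → not met
7. abuse-and-molestation coverage $500,000 < $700,000 → not met
Not met: 6 of 7

6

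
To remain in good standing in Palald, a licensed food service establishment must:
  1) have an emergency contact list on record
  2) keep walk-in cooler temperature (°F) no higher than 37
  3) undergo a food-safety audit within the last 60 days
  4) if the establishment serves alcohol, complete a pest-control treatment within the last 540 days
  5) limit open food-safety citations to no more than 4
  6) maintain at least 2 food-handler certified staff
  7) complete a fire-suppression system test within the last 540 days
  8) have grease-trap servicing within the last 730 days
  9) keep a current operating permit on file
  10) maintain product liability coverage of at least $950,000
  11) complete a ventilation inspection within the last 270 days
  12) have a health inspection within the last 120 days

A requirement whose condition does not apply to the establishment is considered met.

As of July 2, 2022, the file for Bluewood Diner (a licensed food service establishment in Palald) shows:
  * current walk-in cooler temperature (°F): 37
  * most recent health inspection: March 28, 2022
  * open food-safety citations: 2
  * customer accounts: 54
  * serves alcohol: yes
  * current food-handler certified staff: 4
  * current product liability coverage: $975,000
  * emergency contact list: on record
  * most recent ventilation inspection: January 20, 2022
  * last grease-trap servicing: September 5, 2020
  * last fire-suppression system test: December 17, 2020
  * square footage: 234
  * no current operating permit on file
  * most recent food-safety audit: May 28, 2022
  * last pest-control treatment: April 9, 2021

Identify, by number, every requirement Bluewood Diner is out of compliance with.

7, 9

1. emergency contact list present → met
2. walk-in cooler temperature (°F) 37 ≤ 37 → met
3. food-safety audit 35 days ago vs limit 60 → met
4. condition 'serves alcohol' holds; pest-control treatment 449 days ago vs limit 540 → met
5. open food-safety citations 2 ≤ 4 → met
6. food-handler certified staff 4 ≥ 2 → met
7. fire-suppression system test 562 days ago vs limit 540 → not met
8. grease-trap servicing 665 days ago vs limit 730 → met
9. current operating permit absent → not met
10. product liability coverage $975,000 ≥ $950,000 → met
11. ventilation inspection 163 days ago vs limit 270 → met
12. health inspection 96 days ago vs limit 120 → met
Not met: 7, 9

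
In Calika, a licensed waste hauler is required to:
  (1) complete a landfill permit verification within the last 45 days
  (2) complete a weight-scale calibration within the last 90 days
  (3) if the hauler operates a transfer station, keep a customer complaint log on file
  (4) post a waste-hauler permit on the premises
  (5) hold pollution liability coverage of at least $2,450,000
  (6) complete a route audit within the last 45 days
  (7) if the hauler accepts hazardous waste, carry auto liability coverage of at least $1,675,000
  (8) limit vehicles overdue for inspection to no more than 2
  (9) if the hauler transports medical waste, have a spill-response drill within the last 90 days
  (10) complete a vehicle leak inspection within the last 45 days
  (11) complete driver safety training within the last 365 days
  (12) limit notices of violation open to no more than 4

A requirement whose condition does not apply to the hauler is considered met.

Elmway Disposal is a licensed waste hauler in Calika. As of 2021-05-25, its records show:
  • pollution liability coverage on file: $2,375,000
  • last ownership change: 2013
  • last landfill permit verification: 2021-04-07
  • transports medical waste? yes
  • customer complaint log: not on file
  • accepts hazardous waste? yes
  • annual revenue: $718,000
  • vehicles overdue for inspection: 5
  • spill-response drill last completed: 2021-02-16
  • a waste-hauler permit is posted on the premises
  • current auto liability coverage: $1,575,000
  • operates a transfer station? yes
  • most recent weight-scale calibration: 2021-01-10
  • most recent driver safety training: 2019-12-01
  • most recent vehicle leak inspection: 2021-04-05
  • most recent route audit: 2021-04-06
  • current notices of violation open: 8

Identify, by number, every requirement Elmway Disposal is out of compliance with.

1, 2, 3, 5, 6, 7, 8, 9, 10, 11, 12

1. landfill permit verification 48 days ago vs limit 45 → not met
2. weight-scale calibration 135 days ago vs limit 90 → not met
3. condition 'operates a transfer station' holds; customer complaint log absent → not met
4. waste-hauler permit present → met
5. pollution liability coverage $2,375,000 < $2,450,000 → not met
6. route audit 49 days ago vs limit 45 → not met
7. condition 'accepts hazardous waste' holds; auto liability coverage $1,575,000 < $1,675,000 → not met
8. vehicles overdue for inspection 5 > 2 → not met
9. condition 'transports medical waste' holds; spill-response drill 98 days ago vs limit 90 → not met
10. vehicle leak inspection 50 days ago vs limit 45 → not met
11. driver safety training 541 days ago vs limit 365 → not met
12. notices of violation open 8 > 4 → not met
Not met: 1, 2, 3, 5, 6, 7, 8, 9, 10, 11, 12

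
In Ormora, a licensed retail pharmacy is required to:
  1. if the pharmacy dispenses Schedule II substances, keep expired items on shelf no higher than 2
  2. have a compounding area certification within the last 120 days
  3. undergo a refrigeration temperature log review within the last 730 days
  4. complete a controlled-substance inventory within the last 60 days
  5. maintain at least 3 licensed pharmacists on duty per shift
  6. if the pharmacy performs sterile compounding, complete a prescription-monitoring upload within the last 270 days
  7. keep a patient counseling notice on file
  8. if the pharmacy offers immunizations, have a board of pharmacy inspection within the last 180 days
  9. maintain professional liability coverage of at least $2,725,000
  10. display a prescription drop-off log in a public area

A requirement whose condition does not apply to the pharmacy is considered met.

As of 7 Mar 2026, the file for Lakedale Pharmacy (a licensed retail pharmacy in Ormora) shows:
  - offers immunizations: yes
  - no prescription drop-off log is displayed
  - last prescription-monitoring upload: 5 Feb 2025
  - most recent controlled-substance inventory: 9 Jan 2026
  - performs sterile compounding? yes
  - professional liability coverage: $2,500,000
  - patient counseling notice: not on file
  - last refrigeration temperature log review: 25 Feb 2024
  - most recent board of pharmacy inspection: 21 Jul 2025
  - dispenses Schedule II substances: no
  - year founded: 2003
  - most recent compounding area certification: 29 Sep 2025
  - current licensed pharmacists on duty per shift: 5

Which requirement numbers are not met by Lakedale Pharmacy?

1. condition 'dispenses Schedule II substances' does not hold → requirement n/a → met
2. compounding area certification 159 days ago vs limit 120 → not met
3. refrigeration temperature log review 741 days ago vs limit 730 → not met
4. controlled-substance inventory 57 days ago vs limit 60 → met
5. licensed pharmacists on duty per shift 5 ≥ 3 → met
6. condition 'performs sterile compounding' holds; prescription-monitoring upload 395 days ago vs limit 270 → not met
7. patient counseling notice absent → not met
8. condition 'offers immunizations' holds; board of pharmacy inspection 229 days ago vs limit 180 → not met
9. professional liability coverage $2,500,000 < $2,725,000 → not met
10. prescription drop-off log absent → not met
Not met: 2, 3, 6, 7, 8, 9, 10

2, 3, 6, 7, 8, 9, 10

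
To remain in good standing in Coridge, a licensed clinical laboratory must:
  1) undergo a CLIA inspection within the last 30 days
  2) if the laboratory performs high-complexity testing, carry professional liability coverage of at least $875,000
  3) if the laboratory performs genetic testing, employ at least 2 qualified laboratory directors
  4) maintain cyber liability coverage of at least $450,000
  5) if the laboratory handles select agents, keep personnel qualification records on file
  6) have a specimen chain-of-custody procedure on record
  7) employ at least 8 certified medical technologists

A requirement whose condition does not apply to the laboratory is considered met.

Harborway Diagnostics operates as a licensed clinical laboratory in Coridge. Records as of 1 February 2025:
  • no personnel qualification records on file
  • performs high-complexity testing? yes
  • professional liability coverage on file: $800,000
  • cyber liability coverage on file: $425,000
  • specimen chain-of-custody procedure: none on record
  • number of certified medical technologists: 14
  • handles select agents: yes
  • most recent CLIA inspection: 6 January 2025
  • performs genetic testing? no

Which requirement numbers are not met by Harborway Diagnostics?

2, 4, 5, 6

1. CLIA inspection 26 days ago vs limit 30 → met
2. condition 'performs high-complexity testing' holds; professional liability coverage $800,000 < $875,000 → not met
3. condition 'performs genetic testing' does not hold → requirement n/a → met
4. cyber liability coverage $425,000 < $450,000 → not met
5. condition 'handles select agents' holds; personnel qualification records absent → not met
6. specimen chain-of-custody procedure absent → not met
7. certified medical technologists 14 ≥ 8 → met
Not met: 2, 4, 5, 6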